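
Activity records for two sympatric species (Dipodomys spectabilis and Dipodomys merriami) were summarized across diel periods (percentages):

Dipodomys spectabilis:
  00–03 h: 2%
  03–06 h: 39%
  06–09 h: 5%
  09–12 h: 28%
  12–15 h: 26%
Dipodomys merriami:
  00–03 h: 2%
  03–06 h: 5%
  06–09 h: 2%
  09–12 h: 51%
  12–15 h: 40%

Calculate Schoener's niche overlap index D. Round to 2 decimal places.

Convert percentages to proportions (divide by 100).
Σ|p₁ᵢ − p₂ᵢ| = 0.00 + 0.34 + 0.03 + 0.23 + 0.14 = 0.74
D = 1 − ½ × 0.74 = 1 − 0.370 = 0.6300

0.63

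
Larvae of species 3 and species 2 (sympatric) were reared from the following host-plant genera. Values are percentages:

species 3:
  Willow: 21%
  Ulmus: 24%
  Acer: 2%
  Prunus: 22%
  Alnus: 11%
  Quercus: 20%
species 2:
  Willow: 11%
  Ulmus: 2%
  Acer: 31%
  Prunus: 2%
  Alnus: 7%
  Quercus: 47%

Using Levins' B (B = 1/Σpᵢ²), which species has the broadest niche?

Convert percentages to proportions (divide by 100).
Σp_3ᵢ² = 0.21² + 0.24² + 0.02² + 0.22² + 0.11² + 0.20² = 0.0441 + 0.0576 + 0.0004 + 0.0484 + 0.0121 + 0.0400 = 0.2026
B_3 = 1 / 0.2026 = 4.9358
Σp_2ᵢ² = 0.11² + 0.02² + 0.31² + 0.02² + 0.07² + 0.47² = 0.0121 + 0.0004 + 0.0961 + 0.0004 + 0.0049 + 0.2209 = 0.3348
B_2 = 1 / 0.3348 = 2.9869
Highest B → broadest niche (most generalist): species 3 (B = 4.94).

species 3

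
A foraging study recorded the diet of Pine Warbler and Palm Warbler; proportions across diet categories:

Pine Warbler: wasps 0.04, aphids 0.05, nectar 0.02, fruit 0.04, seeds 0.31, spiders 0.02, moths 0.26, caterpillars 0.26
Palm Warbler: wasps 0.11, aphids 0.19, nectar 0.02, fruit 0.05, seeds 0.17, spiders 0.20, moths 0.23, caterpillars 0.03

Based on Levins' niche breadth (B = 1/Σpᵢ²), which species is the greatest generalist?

Σp_Pineᵢ² = 0.04² + 0.05² + 0.02² + 0.04² + 0.31² + 0.02² + 0.26² + 0.26² = 0.0016 + 0.0025 + 0.0004 + 0.0016 + 0.0961 + 0.0004 + 0.0676 + 0.0676 = 0.2378
B_Pine = 1 / 0.2378 = 4.2052
Σp_Palmᵢ² = 0.11² + 0.19² + 0.02² + 0.05² + 0.17² + 0.20² + 0.23² + 0.03² = 0.0121 + 0.0361 + 0.0004 + 0.0025 + 0.0289 + 0.0400 + 0.0529 + 0.0009 = 0.1738
B_Palm = 1 / 0.1738 = 5.7537
Highest B → broadest niche (most generalist): Palm Warbler (B = 5.75).

Palm Warbler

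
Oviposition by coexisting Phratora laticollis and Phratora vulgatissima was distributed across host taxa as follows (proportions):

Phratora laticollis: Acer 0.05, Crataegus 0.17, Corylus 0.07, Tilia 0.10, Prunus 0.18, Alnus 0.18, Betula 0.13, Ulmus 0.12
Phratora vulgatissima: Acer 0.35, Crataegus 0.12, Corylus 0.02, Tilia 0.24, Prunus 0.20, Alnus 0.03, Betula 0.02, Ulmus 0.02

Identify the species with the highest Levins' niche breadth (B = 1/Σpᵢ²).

Phratora laticollis

Σp_latiᵢ² = 0.05² + 0.17² + 0.07² + 0.10² + 0.18² + 0.18² + 0.13² + 0.12² = 0.0025 + 0.0289 + 0.0049 + 0.0100 + 0.0324 + 0.0324 + 0.0169 + 0.0144 = 0.1424
B_lati = 1 / 0.1424 = 7.0225
Σp_vulgᵢ² = 0.35² + 0.12² + 0.02² + 0.24² + 0.20² + 0.03² + 0.02² + 0.02² = 0.1225 + 0.0144 + 0.0004 + 0.0576 + 0.0400 + 0.0009 + 0.0004 + 0.0004 = 0.2366
B_vulg = 1 / 0.2366 = 4.2265
Highest B → broadest niche (most generalist): Phratora laticollis (B = 7.02).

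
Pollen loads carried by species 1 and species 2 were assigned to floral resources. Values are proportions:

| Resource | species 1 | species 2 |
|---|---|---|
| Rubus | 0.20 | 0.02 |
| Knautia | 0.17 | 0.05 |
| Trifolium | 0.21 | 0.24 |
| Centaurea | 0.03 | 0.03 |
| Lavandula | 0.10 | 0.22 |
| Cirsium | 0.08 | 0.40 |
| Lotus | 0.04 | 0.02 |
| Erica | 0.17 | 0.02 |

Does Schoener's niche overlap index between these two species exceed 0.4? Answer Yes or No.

Σ|p₁ᵢ − p₂ᵢ| = 0.18 + 0.12 + 0.03 + 0.00 + 0.12 + 0.32 + 0.02 + 0.15 = 0.94
D = 1 − ½ × 0.94 = 1 − 0.470 = 0.5300
D = 0.5300 > 0.4 → Yes.

Yes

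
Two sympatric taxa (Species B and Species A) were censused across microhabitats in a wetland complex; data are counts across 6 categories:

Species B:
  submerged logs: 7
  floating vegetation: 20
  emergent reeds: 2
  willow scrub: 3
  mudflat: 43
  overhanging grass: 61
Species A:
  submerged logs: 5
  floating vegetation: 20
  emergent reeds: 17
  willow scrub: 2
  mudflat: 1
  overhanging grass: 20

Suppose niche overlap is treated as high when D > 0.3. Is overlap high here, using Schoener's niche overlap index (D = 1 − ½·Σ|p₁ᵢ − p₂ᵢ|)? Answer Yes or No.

Proportions for Species B (n=136): 7/136=0.0515, 20/136=0.1471, 2/136=0.0147, 3/136=0.0221, 43/136=0.3162, 61/136=0.4485
Proportions for Species A (n=65): 5/65=0.0769, 20/65=0.3077, 17/65=0.2615, 2/65=0.0308, 1/65=0.0154, 20/65=0.3077
Σ|p₁ᵢ − p₂ᵢ| = 0.0254 + 0.1606 + 0.2468 + 0.0087 + 0.3008 + 0.1408 = 0.8831
D = 1 − ½ × 0.8831 = 1 − 0.44155 = 0.55845
D = 0.55845 > 0.3 → Yes.

Yes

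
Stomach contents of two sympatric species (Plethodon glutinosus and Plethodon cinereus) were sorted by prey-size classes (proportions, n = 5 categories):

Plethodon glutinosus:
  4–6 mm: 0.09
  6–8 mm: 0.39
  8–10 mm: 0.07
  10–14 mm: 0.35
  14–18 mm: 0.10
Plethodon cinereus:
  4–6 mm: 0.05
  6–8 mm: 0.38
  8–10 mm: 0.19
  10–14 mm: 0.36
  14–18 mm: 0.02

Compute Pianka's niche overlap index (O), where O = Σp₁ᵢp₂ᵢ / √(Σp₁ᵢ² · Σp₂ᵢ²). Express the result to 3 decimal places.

0.963

Σ p₁ᵢp₂ᵢ = 0.0045 + 0.1482 + 0.0133 + 0.1260 + 0.0020 = 0.2940
Σp_1ᵢ² = 0.09² + 0.39² + 0.07² + 0.35² + 0.10² = 0.0081 + 0.1521 + 0.0049 + 0.1225 + 0.0100 = 0.2976
Σp_2ᵢ² = 0.05² + 0.38² + 0.19² + 0.36² + 0.02² = 0.0025 + 0.1444 + 0.0361 + 0.1296 + 0.0004 = 0.3130
O = 0.2940 / √(0.2976 × 0.3130) = 0.2940 / 0.305203 = 0.96329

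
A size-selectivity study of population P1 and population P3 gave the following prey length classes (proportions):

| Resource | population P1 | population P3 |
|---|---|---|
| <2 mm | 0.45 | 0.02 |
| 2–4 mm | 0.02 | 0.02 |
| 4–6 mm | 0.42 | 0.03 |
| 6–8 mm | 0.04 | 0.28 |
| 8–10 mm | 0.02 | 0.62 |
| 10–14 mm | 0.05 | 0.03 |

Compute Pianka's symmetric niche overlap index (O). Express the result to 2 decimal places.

Σ p₁ᵢp₂ᵢ = 0.0090 + 0.0004 + 0.0126 + 0.0112 + 0.0124 + 0.0015 = 0.0471
Σp_1ᵢ² = 0.45² + 0.02² + 0.42² + 0.04² + 0.02² + 0.05² = 0.2025 + 0.0004 + 0.1764 + 0.0016 + 0.0004 + 0.0025 = 0.3838
Σp_2ᵢ² = 0.02² + 0.02² + 0.03² + 0.28² + 0.62² + 0.03² = 0.0004 + 0.0004 + 0.0009 + 0.0784 + 0.3844 + 0.0009 = 0.4654
O = 0.0471 / √(0.3838 × 0.4654) = 0.0471 / 0.42264 = 0.1114

0.11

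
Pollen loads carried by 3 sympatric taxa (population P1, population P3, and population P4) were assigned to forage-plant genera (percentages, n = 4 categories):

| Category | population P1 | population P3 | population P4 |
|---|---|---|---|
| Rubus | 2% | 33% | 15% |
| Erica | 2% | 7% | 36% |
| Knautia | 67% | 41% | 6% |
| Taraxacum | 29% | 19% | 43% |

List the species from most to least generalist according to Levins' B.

Convert percentages to proportions (divide by 100).
Σp_P1ᵢ² = 0.02² + 0.02² + 0.67² + 0.29² = 0.0004 + 0.0004 + 0.4489 + 0.0841 = 0.5338
B_P1 = 1 / 0.5338 = 1.8734
Σp_P3ᵢ² = 0.33² + 0.07² + 0.41² + 0.19² = 0.1089 + 0.0049 + 0.1681 + 0.0361 = 0.3180
B_P3 = 1 / 0.3180 = 3.1447
Σp_P4ᵢ² = 0.15² + 0.36² + 0.06² + 0.43² = 0.0225 + 0.1296 + 0.0036 + 0.1849 = 0.3406
B_P4 = 1 / 0.3406 = 2.9360
Ranking by B (broadest → narrowest): population P3 (3.14) > population P4 (2.94) > population P1 (1.87)

population P3 > population P4 > population P1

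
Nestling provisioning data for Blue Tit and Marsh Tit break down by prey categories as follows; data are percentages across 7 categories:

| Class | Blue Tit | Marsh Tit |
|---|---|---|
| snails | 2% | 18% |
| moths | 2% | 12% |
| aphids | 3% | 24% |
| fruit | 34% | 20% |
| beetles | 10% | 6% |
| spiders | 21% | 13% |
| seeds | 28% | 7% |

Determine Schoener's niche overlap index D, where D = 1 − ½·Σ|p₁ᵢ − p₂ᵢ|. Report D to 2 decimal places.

Convert percentages to proportions (divide by 100).
Σ|p₁ᵢ − p₂ᵢ| = 0.16 + 0.10 + 0.21 + 0.14 + 0.04 + 0.08 + 0.21 = 0.94
D = 1 − ½ × 0.94 = 1 − 0.470 = 0.5300

0.53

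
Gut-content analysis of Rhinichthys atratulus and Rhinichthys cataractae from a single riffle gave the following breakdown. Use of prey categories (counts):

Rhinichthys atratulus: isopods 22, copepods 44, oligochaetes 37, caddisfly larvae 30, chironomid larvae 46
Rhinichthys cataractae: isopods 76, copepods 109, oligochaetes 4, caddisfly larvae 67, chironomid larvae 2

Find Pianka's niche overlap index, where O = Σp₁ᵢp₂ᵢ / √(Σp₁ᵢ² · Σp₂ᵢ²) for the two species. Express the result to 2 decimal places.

0.71

Proportions for Rhinichthys atratulus (n=179): 22/179=0.1229, 44/179=0.2458, 37/179=0.2067, 30/179=0.1676, 46/179=0.2570
Proportions for Rhinichthys cataractae (n=258): 76/258=0.2946, 109/258=0.4225, 4/258=0.0155, 67/258=0.2597, 2/258=0.0078
Σ p₁ᵢp₂ᵢ = 0.036206 + 0.103851 + 0.003204 + 0.043526 + 0.002005 = 0.188792
Σp_1ᵢ² = 0.1229² + 0.2458² + 0.2067² + 0.1676² + 0.2570² = 0.015104 + 0.060418 + 0.042725 + 0.028090 + 0.066049 = 0.212386
Σp_2ᵢ² = 0.2946² + 0.4225² + 0.0155² + 0.2597² + 0.0078² = 0.086789 + 0.178506 + 0.000240 + 0.067444 + 0.000061 = 0.333040
O = 0.188792 / √(0.212386 × 0.333040) = 0.188792 / 0.2659568 = 0.7099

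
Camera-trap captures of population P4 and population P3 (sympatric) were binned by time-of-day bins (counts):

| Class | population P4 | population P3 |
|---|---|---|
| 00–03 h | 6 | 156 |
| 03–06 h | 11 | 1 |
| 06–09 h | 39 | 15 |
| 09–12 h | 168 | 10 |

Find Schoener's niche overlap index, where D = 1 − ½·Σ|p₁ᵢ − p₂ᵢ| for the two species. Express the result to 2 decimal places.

0.17

Proportions for population P4 (n=224): 6/224=0.0268, 11/224=0.0491, 39/224=0.1741, 168/224=0.7500
Proportions for population P3 (n=182): 156/182=0.8571, 1/182=0.0055, 15/182=0.0824, 10/182=0.0549
Σ|p₁ᵢ − p₂ᵢ| = 0.8303 + 0.0436 + 0.0917 + 0.6951 = 1.6607
D = 1 − ½ × 1.6607 = 1 − 0.83035 = 0.16965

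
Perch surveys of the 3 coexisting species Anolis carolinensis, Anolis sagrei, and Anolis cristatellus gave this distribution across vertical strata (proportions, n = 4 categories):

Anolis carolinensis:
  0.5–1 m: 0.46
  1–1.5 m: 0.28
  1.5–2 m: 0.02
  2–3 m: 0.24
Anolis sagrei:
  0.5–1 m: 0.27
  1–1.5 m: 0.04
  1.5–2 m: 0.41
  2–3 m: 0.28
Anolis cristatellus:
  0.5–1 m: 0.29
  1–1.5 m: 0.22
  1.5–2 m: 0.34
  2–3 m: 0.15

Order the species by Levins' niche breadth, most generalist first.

Σp_caroᵢ² = 0.46² + 0.28² + 0.02² + 0.24² = 0.2116 + 0.0784 + 0.0004 + 0.0576 = 0.3480
B_caro = 1 / 0.3480 = 2.8736
Σp_sagrᵢ² = 0.27² + 0.04² + 0.41² + 0.28² = 0.0729 + 0.0016 + 0.1681 + 0.0784 = 0.3210
B_sagr = 1 / 0.3210 = 3.1153
Σp_crisᵢ² = 0.29² + 0.22² + 0.34² + 0.15² = 0.0841 + 0.0484 + 0.1156 + 0.0225 = 0.2706
B_cris = 1 / 0.2706 = 3.6955
Ranking by B (broadest → narrowest): Anolis cristatellus (3.70) > Anolis sagrei (3.12) > Anolis carolinensis (2.87)

Anolis cristatellus > Anolis sagrei > Anolis carolinensis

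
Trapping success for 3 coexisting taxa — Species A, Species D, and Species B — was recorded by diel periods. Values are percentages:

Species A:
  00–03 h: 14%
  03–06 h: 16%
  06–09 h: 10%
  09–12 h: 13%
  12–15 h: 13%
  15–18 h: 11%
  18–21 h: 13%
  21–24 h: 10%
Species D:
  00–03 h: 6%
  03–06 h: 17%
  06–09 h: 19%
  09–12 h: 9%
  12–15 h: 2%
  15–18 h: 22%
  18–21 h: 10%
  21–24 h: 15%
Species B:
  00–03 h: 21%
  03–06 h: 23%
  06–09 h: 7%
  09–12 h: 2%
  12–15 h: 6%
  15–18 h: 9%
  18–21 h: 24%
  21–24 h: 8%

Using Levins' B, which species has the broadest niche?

Convert percentages to proportions (divide by 100).
Σp_Aᵢ² = 0.14² + 0.16² + 0.10² + 0.13² + 0.13² + 0.11² + 0.13² + 0.10² = 0.0196 + 0.0256 + 0.0100 + 0.0169 + 0.0169 + 0.0121 + 0.0169 + 0.0100 = 0.1280
B_A = 1 / 0.1280 = 7.8125
Σp_Dᵢ² = 0.06² + 0.17² + 0.19² + 0.09² + 0.02² + 0.22² + 0.10² + 0.15² = 0.0036 + 0.0289 + 0.0361 + 0.0081 + 0.0004 + 0.0484 + 0.0100 + 0.0225 = 0.1580
B_D = 1 / 0.1580 = 6.3291
Σp_Bᵢ² = 0.21² + 0.23² + 0.07² + 0.02² + 0.06² + 0.09² + 0.24² + 0.08² = 0.0441 + 0.0529 + 0.0049 + 0.0004 + 0.0036 + 0.0081 + 0.0576 + 0.0064 = 0.1780
B_B = 1 / 0.1780 = 5.6180
Highest B → broadest niche (most generalist): Species A (B = 7.81).

Species A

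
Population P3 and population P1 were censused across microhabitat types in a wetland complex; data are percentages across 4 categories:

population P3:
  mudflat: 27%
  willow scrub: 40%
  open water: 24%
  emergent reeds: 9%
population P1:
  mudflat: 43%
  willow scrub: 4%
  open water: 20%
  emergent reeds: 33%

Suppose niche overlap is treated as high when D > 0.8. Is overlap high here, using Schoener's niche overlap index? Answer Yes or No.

No

Convert percentages to proportions (divide by 100).
Σ|p₁ᵢ − p₂ᵢ| = 0.16 + 0.36 + 0.04 + 0.24 = 0.80
D = 1 − ½ × 0.80 = 1 − 0.400 = 0.6000
D = 0.6000 < 0.8 → No.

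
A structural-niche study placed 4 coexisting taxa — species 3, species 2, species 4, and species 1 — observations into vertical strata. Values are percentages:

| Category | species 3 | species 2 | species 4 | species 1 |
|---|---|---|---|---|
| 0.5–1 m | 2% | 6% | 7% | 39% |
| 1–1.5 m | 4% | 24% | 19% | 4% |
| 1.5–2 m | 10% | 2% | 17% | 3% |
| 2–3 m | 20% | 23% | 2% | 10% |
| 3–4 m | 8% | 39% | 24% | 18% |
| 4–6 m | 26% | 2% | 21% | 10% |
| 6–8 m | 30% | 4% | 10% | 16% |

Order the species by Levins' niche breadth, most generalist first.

Convert percentages to proportions (divide by 100).
Σp_3ᵢ² = 0.02² + 0.04² + 0.10² + 0.20² + 0.08² + 0.26² + 0.30² = 0.0004 + 0.0016 + 0.0100 + 0.0400 + 0.0064 + 0.0676 + 0.0900 = 0.2160
B_3 = 1 / 0.2160 = 4.6296
Σp_2ᵢ² = 0.06² + 0.24² + 0.02² + 0.23² + 0.39² + 0.02² + 0.04² = 0.0036 + 0.0576 + 0.0004 + 0.0529 + 0.1521 + 0.0004 + 0.0016 = 0.2686
B_2 = 1 / 0.2686 = 3.7230
Σp_4ᵢ² = 0.07² + 0.19² + 0.17² + 0.02² + 0.24² + 0.21² + 0.10² = 0.0049 + 0.0361 + 0.0289 + 0.0004 + 0.0576 + 0.0441 + 0.0100 = 0.1820
B_4 = 1 / 0.1820 = 5.4945
Σp_1ᵢ² = 0.39² + 0.04² + 0.03² + 0.10² + 0.18² + 0.10² + 0.16² = 0.1521 + 0.0016 + 0.0009 + 0.0100 + 0.0324 + 0.0100 + 0.0256 = 0.2326
B_1 = 1 / 0.2326 = 4.2992
Ranking by B (broadest → narrowest): species 4 (5.49) > species 3 (4.63) > species 1 (4.30) > species 2 (3.72)

species 4 > species 3 > species 1 > species 2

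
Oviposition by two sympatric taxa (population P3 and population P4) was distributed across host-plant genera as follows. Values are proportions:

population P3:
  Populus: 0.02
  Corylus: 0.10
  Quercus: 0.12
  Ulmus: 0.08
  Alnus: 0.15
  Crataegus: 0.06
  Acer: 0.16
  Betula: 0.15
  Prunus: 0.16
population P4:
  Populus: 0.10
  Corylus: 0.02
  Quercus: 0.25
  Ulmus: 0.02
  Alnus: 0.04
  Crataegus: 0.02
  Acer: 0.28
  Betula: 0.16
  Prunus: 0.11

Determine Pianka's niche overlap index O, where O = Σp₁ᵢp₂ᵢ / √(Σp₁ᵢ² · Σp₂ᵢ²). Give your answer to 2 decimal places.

Σ p₁ᵢp₂ᵢ = 0.0020 + 0.0020 + 0.0300 + 0.0016 + 0.0060 + 0.0012 + 0.0448 + 0.0240 + 0.0176 = 0.1292
Σp_1ᵢ² = 0.02² + 0.10² + 0.12² + 0.08² + 0.15² + 0.06² + 0.16² + 0.15² + 0.16² = 0.0004 + 0.0100 + 0.0144 + 0.0064 + 0.0225 + 0.0036 + 0.0256 + 0.0225 + 0.0256 = 0.1310
Σp_2ᵢ² = 0.10² + 0.02² + 0.25² + 0.02² + 0.04² + 0.02² + 0.28² + 0.16² + 0.11² = 0.0100 + 0.0004 + 0.0625 + 0.0004 + 0.0016 + 0.0004 + 0.0784 + 0.0256 + 0.0121 = 0.1914
O = 0.1292 / √(0.1310 × 0.1914) = 0.1292 / 0.15835 = 0.8159

0.82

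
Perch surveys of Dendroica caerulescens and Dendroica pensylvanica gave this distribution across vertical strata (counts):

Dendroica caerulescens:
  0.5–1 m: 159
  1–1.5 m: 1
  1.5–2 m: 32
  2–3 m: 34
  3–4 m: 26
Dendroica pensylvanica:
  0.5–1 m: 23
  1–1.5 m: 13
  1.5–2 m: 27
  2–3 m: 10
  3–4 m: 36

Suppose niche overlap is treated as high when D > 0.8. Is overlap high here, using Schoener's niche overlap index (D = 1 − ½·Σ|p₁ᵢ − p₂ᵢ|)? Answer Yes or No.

No

Proportions for Dendroica caerulescens (n=252): 159/252=0.6310, 1/252=0.0040, 32/252=0.1270, 34/252=0.1349, 26/252=0.1032
Proportions for Dendroica pensylvanica (n=109): 23/109=0.2110, 13/109=0.1193, 27/109=0.2477, 10/109=0.0917, 36/109=0.3303
Σ|p₁ᵢ − p₂ᵢ| = 0.4200 + 0.1153 + 0.1207 + 0.0432 + 0.2271 = 0.9263
D = 1 − ½ × 0.9263 = 1 − 0.46315 = 0.53685
D = 0.53685 < 0.8 → No.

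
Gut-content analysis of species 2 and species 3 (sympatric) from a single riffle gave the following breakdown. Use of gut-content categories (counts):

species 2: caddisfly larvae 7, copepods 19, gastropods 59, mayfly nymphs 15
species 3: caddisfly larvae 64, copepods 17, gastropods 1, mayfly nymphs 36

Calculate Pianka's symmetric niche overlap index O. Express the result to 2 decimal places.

Proportions for species 2 (n=100): 7/100=0.0700, 19/100=0.1900, 59/100=0.5900, 15/100=0.1500
Proportions for species 3 (n=118): 64/118=0.5424, 17/118=0.1441, 1/118=0.0085, 36/118=0.3051
Σ p₁ᵢp₂ᵢ = 0.037968 + 0.027379 + 0.005015 + 0.045765 = 0.116127
Σp_1ᵢ² = 0.0700² + 0.1900² + 0.5900² + 0.1500² = 0.004900 + 0.036100 + 0.348100 + 0.022500 = 0.411600
Σp_2ᵢ² = 0.5424² + 0.1441² + 0.0085² + 0.3051² = 0.294198 + 0.020765 + 0.000072 + 0.093086 = 0.408121
O = 0.116127 / √(0.411600 × 0.408121) = 0.116127 / 0.4098568 = 0.2833

0.28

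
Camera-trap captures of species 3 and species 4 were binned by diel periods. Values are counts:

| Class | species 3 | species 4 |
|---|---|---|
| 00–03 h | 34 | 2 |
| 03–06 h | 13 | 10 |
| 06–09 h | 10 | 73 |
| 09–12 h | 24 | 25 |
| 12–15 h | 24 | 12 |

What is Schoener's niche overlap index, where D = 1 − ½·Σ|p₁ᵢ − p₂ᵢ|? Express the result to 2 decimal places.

0.50

Proportions for species 3 (n=105): 34/105=0.3238, 13/105=0.1238, 10/105=0.0952, 24/105=0.2286, 24/105=0.2286
Proportions for species 4 (n=122): 2/122=0.0164, 10/122=0.0820, 73/122=0.5984, 25/122=0.2049, 12/122=0.0984
Σ|p₁ᵢ − p₂ᵢ| = 0.3074 + 0.0418 + 0.5032 + 0.0237 + 0.1302 = 1.0063
D = 1 − ½ × 1.0063 = 1 − 0.50315 = 0.49685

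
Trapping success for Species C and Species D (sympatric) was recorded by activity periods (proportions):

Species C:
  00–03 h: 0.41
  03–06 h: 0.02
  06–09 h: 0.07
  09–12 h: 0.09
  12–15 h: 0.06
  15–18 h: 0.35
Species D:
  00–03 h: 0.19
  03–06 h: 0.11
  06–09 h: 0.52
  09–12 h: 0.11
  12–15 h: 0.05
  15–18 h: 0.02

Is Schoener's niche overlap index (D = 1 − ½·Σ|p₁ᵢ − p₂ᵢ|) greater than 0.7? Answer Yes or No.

No

Σ|p₁ᵢ − p₂ᵢ| = 0.22 + 0.09 + 0.45 + 0.02 + 0.01 + 0.33 = 1.12
D = 1 − ½ × 1.12 = 1 − 0.560 = 0.4400
D = 0.4400 < 0.7 → No.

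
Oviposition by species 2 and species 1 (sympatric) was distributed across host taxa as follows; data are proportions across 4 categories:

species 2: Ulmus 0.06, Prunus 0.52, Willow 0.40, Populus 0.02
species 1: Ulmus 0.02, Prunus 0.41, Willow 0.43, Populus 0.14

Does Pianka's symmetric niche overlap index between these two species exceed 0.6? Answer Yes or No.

Yes

Σ p₁ᵢp₂ᵢ = 0.0012 + 0.2132 + 0.1720 + 0.0028 = 0.3892
Σp_1ᵢ² = 0.06² + 0.52² + 0.40² + 0.02² = 0.0036 + 0.2704 + 0.1600 + 0.0004 = 0.4344
Σp_2ᵢ² = 0.02² + 0.41² + 0.43² + 0.14² = 0.0004 + 0.1681 + 0.1849 + 0.0196 = 0.3730
O = 0.3892 / √(0.4344 × 0.3730) = 0.3892 / 0.40253 = 0.9669
O = 0.9669 > 0.6 → Yes.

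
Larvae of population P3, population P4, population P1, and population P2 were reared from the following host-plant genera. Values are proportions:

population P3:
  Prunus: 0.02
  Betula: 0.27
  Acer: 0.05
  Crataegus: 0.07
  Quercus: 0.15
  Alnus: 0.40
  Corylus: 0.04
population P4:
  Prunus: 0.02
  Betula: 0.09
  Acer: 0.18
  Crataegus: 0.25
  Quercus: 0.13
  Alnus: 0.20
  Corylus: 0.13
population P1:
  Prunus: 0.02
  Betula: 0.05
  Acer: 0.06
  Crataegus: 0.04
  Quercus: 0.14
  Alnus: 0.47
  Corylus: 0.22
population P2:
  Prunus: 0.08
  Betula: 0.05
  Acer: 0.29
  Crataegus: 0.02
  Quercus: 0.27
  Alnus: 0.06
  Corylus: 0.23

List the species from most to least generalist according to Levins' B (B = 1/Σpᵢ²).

Σp_P3ᵢ² = 0.02² + 0.27² + 0.05² + 0.07² + 0.15² + 0.40² + 0.04² = 0.0004 + 0.0729 + 0.0025 + 0.0049 + 0.0225 + 0.1600 + 0.0016 = 0.2648
B_P3 = 1 / 0.2648 = 3.7764
Σp_P4ᵢ² = 0.02² + 0.09² + 0.18² + 0.25² + 0.13² + 0.20² + 0.13² = 0.0004 + 0.0081 + 0.0324 + 0.0625 + 0.0169 + 0.0400 + 0.0169 = 0.1772
B_P4 = 1 / 0.1772 = 5.6433
Σp_P1ᵢ² = 0.02² + 0.05² + 0.06² + 0.04² + 0.14² + 0.47² + 0.22² = 0.0004 + 0.0025 + 0.0036 + 0.0016 + 0.0196 + 0.2209 + 0.0484 = 0.2970
B_P1 = 1 / 0.2970 = 3.3670
Σp_P2ᵢ² = 0.08² + 0.05² + 0.29² + 0.02² + 0.27² + 0.06² + 0.23² = 0.0064 + 0.0025 + 0.0841 + 0.0004 + 0.0729 + 0.0036 + 0.0529 = 0.2228
B_P2 = 1 / 0.2228 = 4.4883
Ranking by B (broadest → narrowest): population P4 (5.64) > population P2 (4.49) > population P3 (3.78) > population P1 (3.37)

population P4 > population P2 > population P3 > population P1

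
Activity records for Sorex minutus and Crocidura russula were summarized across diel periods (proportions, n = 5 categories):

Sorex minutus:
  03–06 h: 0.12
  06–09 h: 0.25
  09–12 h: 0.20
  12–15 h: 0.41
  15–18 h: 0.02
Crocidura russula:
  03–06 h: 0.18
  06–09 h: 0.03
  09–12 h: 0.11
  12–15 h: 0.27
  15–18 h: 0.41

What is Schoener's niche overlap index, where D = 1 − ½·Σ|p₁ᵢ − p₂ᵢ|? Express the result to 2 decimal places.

Σ|p₁ᵢ − p₂ᵢ| = 0.06 + 0.22 + 0.09 + 0.14 + 0.39 = 0.90
D = 1 − ½ × 0.90 = 1 − 0.450 = 0.5500

0.55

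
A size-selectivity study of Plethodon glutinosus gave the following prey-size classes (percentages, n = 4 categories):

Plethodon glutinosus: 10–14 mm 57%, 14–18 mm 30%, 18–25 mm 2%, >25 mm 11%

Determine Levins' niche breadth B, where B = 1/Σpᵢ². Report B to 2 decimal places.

2.34

Convert percentages to proportions (divide by 100).
Σpᵢ² = 0.57² + 0.30² + 0.02² + 0.11² = 0.3249 + 0.0900 + 0.0004 + 0.0121 = 0.4274
B = 1 / 0.4274 = 2.3397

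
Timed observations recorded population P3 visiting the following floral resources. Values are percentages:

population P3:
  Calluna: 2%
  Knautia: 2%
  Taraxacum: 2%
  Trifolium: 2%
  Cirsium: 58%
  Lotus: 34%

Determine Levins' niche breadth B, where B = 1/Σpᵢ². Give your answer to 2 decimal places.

Convert percentages to proportions (divide by 100).
Σpᵢ² = 0.02² + 0.02² + 0.02² + 0.02² + 0.58² + 0.34² = 0.0004 + 0.0004 + 0.0004 + 0.0004 + 0.3364 + 0.1156 = 0.4536
B = 1 / 0.4536 = 2.2046

2.20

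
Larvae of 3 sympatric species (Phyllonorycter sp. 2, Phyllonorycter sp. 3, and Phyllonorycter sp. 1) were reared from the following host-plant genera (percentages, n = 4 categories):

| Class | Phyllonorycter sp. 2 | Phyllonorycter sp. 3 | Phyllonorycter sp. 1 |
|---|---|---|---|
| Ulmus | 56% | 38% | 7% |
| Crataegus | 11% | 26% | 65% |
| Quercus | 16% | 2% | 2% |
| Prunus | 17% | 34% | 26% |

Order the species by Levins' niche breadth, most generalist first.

Phyllonorycter sp. 3 > Phyllonorycter sp. 2 > Phyllonorycter sp. 1

Convert percentages to proportions (divide by 100).
Σp_2ᵢ² = 0.56² + 0.11² + 0.16² + 0.17² = 0.3136 + 0.0121 + 0.0256 + 0.0289 = 0.3802
B_2 = 1 / 0.3802 = 2.6302
Σp_3ᵢ² = 0.38² + 0.26² + 0.02² + 0.34² = 0.1444 + 0.0676 + 0.0004 + 0.1156 = 0.3280
B_3 = 1 / 0.3280 = 3.0488
Σp_1ᵢ² = 0.07² + 0.65² + 0.02² + 0.26² = 0.0049 + 0.4225 + 0.0004 + 0.0676 = 0.4954
B_1 = 1 / 0.4954 = 2.0186
Ranking by B (broadest → narrowest): Phyllonorycter sp. 3 (3.05) > Phyllonorycter sp. 2 (2.63) > Phyllonorycter sp. 1 (2.02)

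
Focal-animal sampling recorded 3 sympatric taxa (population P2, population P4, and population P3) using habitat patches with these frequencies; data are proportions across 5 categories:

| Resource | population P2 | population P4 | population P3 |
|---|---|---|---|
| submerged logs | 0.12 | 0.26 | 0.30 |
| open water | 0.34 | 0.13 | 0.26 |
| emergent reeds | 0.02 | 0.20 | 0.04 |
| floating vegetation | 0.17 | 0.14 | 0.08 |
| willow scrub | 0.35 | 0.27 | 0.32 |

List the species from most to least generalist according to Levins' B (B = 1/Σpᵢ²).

population P4 > population P3 > population P2

Σp_P2ᵢ² = 0.12² + 0.34² + 0.02² + 0.17² + 0.35² = 0.0144 + 0.1156 + 0.0004 + 0.0289 + 0.1225 = 0.2818
B_P2 = 1 / 0.2818 = 3.5486
Σp_P4ᵢ² = 0.26² + 0.13² + 0.20² + 0.14² + 0.27² = 0.0676 + 0.0169 + 0.0400 + 0.0196 + 0.0729 = 0.2170
B_P4 = 1 / 0.2170 = 4.6083
Σp_P3ᵢ² = 0.30² + 0.26² + 0.04² + 0.08² + 0.32² = 0.0900 + 0.0676 + 0.0016 + 0.0064 + 0.1024 = 0.2680
B_P3 = 1 / 0.2680 = 3.7313
Ranking by B (broadest → narrowest): population P4 (4.61) > population P3 (3.73) > population P2 (3.55)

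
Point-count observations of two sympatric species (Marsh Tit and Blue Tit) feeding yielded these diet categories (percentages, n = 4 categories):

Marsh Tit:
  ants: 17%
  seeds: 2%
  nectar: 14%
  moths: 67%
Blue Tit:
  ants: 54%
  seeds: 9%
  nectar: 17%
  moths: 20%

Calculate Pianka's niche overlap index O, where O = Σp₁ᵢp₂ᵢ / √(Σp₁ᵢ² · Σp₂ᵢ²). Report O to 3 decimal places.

Convert percentages to proportions (divide by 100).
Σ p₁ᵢp₂ᵢ = 0.0918 + 0.0018 + 0.0238 + 0.1340 = 0.2514
Σp_1ᵢ² = 0.17² + 0.02² + 0.14² + 0.67² = 0.0289 + 0.0004 + 0.0196 + 0.4489 = 0.4978
Σp_2ᵢ² = 0.54² + 0.09² + 0.17² + 0.20² = 0.2916 + 0.0081 + 0.0289 + 0.0400 = 0.3686
O = 0.2514 / √(0.4978 × 0.3686) = 0.2514 / 0.428356 = 0.58690

0.587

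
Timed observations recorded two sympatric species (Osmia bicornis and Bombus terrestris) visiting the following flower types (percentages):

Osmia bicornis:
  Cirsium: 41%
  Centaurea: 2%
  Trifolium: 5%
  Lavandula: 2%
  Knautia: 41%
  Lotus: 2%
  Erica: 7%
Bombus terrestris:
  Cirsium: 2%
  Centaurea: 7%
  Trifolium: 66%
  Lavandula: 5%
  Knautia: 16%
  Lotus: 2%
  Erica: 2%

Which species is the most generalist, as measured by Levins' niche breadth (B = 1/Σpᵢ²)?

Osmia bicornis

Convert percentages to proportions (divide by 100).
Σp_bicoᵢ² = 0.41² + 0.02² + 0.05² + 0.02² + 0.41² + 0.02² + 0.07² = 0.1681 + 0.0004 + 0.0025 + 0.0004 + 0.1681 + 0.0004 + 0.0049 = 0.3448
B_bico = 1 / 0.3448 = 2.9002
Σp_terrᵢ² = 0.02² + 0.07² + 0.66² + 0.05² + 0.16² + 0.02² + 0.02² = 0.0004 + 0.0049 + 0.4356 + 0.0025 + 0.0256 + 0.0004 + 0.0004 = 0.4698
B_terr = 1 / 0.4698 = 2.1286
Highest B → broadest niche (most generalist): Osmia bicornis (B = 2.90).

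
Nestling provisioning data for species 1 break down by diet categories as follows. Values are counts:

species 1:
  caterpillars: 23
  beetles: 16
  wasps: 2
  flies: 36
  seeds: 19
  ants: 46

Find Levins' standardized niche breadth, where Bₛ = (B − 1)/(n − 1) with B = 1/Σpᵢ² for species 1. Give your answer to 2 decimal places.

Proportions for species 1 (n=142): 23/142=0.1620, 16/142=0.1127, 2/142=0.0141, 36/142=0.2535, 19/142=0.1338, 46/142=0.3239
Σpᵢ² = 0.1620² + 0.1127² + 0.0141² + 0.2535² + 0.1338² + 0.3239² = 0.026244 + 0.012701 + 0.000199 + 0.064262 + 0.017902 + 0.104911 = 0.226219
B = 1 / 0.226219 = 4.4205
Bₛ = (B − 1)/(n − 1) = (4.4205 − 1)/(6 − 1) = 3.4205/5 = 0.6841

0.68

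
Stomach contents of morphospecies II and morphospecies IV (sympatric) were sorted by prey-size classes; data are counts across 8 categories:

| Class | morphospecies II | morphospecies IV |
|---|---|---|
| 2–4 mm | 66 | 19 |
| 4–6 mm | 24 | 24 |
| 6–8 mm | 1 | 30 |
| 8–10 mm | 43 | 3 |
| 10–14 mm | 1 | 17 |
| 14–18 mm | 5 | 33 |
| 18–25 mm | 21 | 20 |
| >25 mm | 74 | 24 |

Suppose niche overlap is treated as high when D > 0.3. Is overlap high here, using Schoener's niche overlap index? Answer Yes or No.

Yes

Proportions for morphospecies II (n=235): 66/235=0.2809, 24/235=0.1021, 1/235=0.0043, 43/235=0.1830, 1/235=0.0043, 5/235=0.0213, 21/235=0.0894, 74/235=0.3149
Proportions for morphospecies IV (n=170): 19/170=0.1118, 24/170=0.1412, 30/170=0.1765, 3/170=0.0176, 17/170=0.1000, 33/170=0.1941, 20/170=0.1176, 24/170=0.1412
Σ|p₁ᵢ − p₂ᵢ| = 0.1691 + 0.0391 + 0.1722 + 0.1654 + 0.0957 + 0.1728 + 0.0282 + 0.1737 = 1.0162
D = 1 − ½ × 1.0162 = 1 − 0.50810 = 0.49190
D = 0.49190 > 0.3 → Yes.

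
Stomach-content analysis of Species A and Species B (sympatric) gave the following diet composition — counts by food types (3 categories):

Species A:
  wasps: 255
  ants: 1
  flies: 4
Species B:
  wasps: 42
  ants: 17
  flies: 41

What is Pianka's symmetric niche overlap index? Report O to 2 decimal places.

Proportions for Species A (n=260): 255/260=0.9808, 1/260=0.0038, 4/260=0.0154
Proportions for Species B (n=100): 42/100=0.4200, 17/100=0.1700, 41/100=0.4100
Σ p₁ᵢp₂ᵢ = 0.411936 + 0.000646 + 0.006314 = 0.418896
Σp_1ᵢ² = 0.9808² + 0.0038² + 0.0154² = 0.961969 + 0.000014 + 0.000237 = 0.962220
Σp_2ᵢ² = 0.4200² + 0.1700² + 0.4100² = 0.176400 + 0.028900 + 0.168100 = 0.373400
O = 0.418896 / √(0.962220 × 0.373400) = 0.418896 / 0.5994105 = 0.6988

0.70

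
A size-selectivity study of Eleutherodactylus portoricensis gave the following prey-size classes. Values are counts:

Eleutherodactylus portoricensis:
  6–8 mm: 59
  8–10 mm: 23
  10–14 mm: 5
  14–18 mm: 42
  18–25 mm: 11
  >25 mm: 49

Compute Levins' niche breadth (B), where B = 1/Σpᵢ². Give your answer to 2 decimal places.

4.29

Proportions for Eleutherodactylus portoricensis (n=189): 59/189=0.3122, 23/189=0.1217, 5/189=0.0265, 42/189=0.2222, 11/189=0.0582, 49/189=0.2593
Σpᵢ² = 0.3122² + 0.1217² + 0.0265² + 0.2222² + 0.0582² + 0.2593² = 0.097469 + 0.014811 + 0.000702 + 0.049373 + 0.003387 + 0.067236 = 0.232978
B = 1 / 0.232978 = 4.2923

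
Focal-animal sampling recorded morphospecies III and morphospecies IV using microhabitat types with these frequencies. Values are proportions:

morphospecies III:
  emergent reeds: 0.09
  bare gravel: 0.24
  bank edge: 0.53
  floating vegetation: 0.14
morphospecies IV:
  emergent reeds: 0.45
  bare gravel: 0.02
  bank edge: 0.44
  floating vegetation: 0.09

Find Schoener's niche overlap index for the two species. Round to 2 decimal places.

0.64

Σ|p₁ᵢ − p₂ᵢ| = 0.36 + 0.22 + 0.09 + 0.05 = 0.72
D = 1 − ½ × 0.72 = 1 − 0.360 = 0.6400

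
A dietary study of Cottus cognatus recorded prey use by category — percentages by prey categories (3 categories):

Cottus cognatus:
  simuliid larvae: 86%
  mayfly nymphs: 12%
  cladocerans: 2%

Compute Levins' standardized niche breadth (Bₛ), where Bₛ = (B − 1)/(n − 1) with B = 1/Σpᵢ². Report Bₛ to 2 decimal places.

Convert percentages to proportions (divide by 100).
Σpᵢ² = 0.86² + 0.12² + 0.02² = 0.7396 + 0.0144 + 0.0004 = 0.7544
B = 1 / 0.7544 = 1.3256
Bₛ = (B − 1)/(n − 1) = (1.3256 − 1)/(3 − 1) = 0.3256/2 = 0.1628

0.16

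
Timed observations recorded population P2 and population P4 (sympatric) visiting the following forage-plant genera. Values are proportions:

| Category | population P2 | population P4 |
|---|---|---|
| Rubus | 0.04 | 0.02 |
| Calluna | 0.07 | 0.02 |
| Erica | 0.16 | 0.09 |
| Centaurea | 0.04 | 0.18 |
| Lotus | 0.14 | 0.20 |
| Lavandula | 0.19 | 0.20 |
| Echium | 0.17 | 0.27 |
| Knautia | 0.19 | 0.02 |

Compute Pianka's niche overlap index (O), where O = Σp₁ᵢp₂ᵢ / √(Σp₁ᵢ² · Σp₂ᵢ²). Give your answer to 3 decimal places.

0.805

Σ p₁ᵢp₂ᵢ = 0.0008 + 0.0014 + 0.0144 + 0.0072 + 0.0280 + 0.0380 + 0.0459 + 0.0038 = 0.1395
Σp_1ᵢ² = 0.04² + 0.07² + 0.16² + 0.04² + 0.14² + 0.19² + 0.17² + 0.19² = 0.0016 + 0.0049 + 0.0256 + 0.0016 + 0.0196 + 0.0361 + 0.0289 + 0.0361 = 0.1544
Σp_2ᵢ² = 0.02² + 0.02² + 0.09² + 0.18² + 0.20² + 0.20² + 0.27² + 0.02² = 0.0004 + 0.0004 + 0.0081 + 0.0324 + 0.0400 + 0.0400 + 0.0729 + 0.0004 = 0.1946
O = 0.1395 / √(0.1544 × 0.1946) = 0.1395 / 0.173339 = 0.80478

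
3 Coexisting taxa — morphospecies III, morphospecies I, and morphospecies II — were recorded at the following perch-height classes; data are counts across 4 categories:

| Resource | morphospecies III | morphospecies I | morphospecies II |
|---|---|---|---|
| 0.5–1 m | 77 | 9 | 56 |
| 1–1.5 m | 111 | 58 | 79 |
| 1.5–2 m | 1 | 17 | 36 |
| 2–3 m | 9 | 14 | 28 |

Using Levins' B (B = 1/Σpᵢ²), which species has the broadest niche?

morphospecies II

Proportions for morphospecies III (n=198): 77/198=0.3889, 111/198=0.5606, 1/198=0.0051, 9/198=0.0455
Proportions for morphospecies I (n=98): 9/98=0.0918, 58/98=0.5918, 17/98=0.1735, 14/98=0.1429
Proportions for morphospecies II (n=199): 56/199=0.2814, 79/199=0.3970, 36/199=0.1809, 28/199=0.1407
Σp_IIIᵢ² = 0.3889² + 0.5606² + 0.0051² + 0.0455² = 0.151243 + 0.314272 + 0.000026 + 0.002070 = 0.467611
B_III = 1 / 0.467611 = 2.1385
Σp_Iᵢ² = 0.0918² + 0.5918² + 0.1735² + 0.1429² = 0.008427 + 0.350227 + 0.030102 + 0.020420 = 0.409176
B_I = 1 / 0.409176 = 2.4439
Σp_IIᵢ² = 0.2814² + 0.3970² + 0.1809² + 0.1407² = 0.079186 + 0.157609 + 0.032725 + 0.019796 = 0.289316
B_II = 1 / 0.289316 = 3.4564
Highest B → broadest niche (most generalist): morphospecies II (B = 3.46).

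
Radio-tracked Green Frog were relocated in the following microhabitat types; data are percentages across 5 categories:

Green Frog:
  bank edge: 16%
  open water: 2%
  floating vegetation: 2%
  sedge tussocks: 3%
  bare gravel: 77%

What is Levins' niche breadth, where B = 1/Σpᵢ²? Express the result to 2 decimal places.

1.61

Convert percentages to proportions (divide by 100).
Σpᵢ² = 0.16² + 0.02² + 0.02² + 0.03² + 0.77² = 0.0256 + 0.0004 + 0.0004 + 0.0009 + 0.5929 = 0.6202
B = 1 / 0.6202 = 1.6124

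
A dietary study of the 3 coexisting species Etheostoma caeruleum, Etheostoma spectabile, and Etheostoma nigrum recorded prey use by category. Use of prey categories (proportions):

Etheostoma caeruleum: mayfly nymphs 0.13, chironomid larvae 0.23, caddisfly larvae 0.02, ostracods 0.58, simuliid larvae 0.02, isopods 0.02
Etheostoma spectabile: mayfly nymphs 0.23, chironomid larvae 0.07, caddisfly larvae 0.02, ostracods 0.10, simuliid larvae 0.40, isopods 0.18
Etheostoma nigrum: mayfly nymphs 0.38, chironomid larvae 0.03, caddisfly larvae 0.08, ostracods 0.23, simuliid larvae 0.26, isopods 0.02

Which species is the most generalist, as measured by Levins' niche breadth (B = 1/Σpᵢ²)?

Etheostoma spectabile

Σp_caerᵢ² = 0.13² + 0.23² + 0.02² + 0.58² + 0.02² + 0.02² = 0.0169 + 0.0529 + 0.0004 + 0.3364 + 0.0004 + 0.0004 = 0.4074
B_caer = 1 / 0.4074 = 2.4546
Σp_specᵢ² = 0.23² + 0.07² + 0.02² + 0.10² + 0.40² + 0.18² = 0.0529 + 0.0049 + 0.0004 + 0.0100 + 0.1600 + 0.0324 = 0.2606
B_spec = 1 / 0.2606 = 3.8373
Σp_nigrᵢ² = 0.38² + 0.03² + 0.08² + 0.23² + 0.26² + 0.02² = 0.1444 + 0.0009 + 0.0064 + 0.0529 + 0.0676 + 0.0004 = 0.2726
B_nigr = 1 / 0.2726 = 3.6684
Highest B → broadest niche (most generalist): Etheostoma spectabile (B = 3.84).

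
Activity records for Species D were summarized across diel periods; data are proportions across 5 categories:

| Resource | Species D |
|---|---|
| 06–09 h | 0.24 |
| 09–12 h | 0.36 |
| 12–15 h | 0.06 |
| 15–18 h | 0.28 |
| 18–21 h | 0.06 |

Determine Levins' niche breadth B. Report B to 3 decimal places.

Σpᵢ² = 0.24² + 0.36² + 0.06² + 0.28² + 0.06² = 0.0576 + 0.1296 + 0.0036 + 0.0784 + 0.0036 = 0.2728
B = 1 / 0.2728 = 3.66569

3.666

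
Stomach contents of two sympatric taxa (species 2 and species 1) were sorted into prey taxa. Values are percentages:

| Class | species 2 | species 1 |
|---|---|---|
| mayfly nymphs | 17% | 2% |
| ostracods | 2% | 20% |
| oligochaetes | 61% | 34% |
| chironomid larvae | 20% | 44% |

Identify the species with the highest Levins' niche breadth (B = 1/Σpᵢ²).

Convert percentages to proportions (divide by 100).
Σp_2ᵢ² = 0.17² + 0.02² + 0.61² + 0.20² = 0.0289 + 0.0004 + 0.3721 + 0.0400 = 0.4414
B_2 = 1 / 0.4414 = 2.2655
Σp_1ᵢ² = 0.02² + 0.20² + 0.34² + 0.44² = 0.0004 + 0.0400 + 0.1156 + 0.1936 = 0.3496
B_1 = 1 / 0.3496 = 2.8604
Highest B → broadest niche (most generalist): species 1 (B = 2.86).

species 1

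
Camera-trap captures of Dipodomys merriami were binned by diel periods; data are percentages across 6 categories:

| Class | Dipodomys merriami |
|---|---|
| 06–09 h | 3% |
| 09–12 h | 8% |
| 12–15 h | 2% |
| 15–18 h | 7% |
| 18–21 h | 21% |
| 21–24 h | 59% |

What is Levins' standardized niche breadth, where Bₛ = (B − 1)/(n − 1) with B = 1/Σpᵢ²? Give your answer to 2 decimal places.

0.29

Convert percentages to proportions (divide by 100).
Σpᵢ² = 0.03² + 0.08² + 0.02² + 0.07² + 0.21² + 0.59² = 0.0009 + 0.0064 + 0.0004 + 0.0049 + 0.0441 + 0.3481 = 0.4048
B = 1 / 0.4048 = 2.4704
Bₛ = (B − 1)/(n − 1) = (2.4704 − 1)/(6 − 1) = 1.4704/5 = 0.2941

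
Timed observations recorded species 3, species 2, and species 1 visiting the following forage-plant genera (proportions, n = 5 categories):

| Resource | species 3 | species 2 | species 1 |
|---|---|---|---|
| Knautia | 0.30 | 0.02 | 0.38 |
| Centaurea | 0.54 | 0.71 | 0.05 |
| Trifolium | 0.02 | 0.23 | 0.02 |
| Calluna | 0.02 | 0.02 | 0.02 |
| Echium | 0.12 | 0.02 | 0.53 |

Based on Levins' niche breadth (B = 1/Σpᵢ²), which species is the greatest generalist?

Σp_3ᵢ² = 0.30² + 0.54² + 0.02² + 0.02² + 0.12² = 0.0900 + 0.2916 + 0.0004 + 0.0004 + 0.0144 = 0.3968
B_3 = 1 / 0.3968 = 2.5202
Σp_2ᵢ² = 0.02² + 0.71² + 0.23² + 0.02² + 0.02² = 0.0004 + 0.5041 + 0.0529 + 0.0004 + 0.0004 = 0.5582
B_2 = 1 / 0.5582 = 1.7915
Σp_1ᵢ² = 0.38² + 0.05² + 0.02² + 0.02² + 0.53² = 0.1444 + 0.0025 + 0.0004 + 0.0004 + 0.2809 = 0.4286
B_1 = 1 / 0.4286 = 2.3332
Highest B → broadest niche (most generalist): species 3 (B = 2.52).

species 3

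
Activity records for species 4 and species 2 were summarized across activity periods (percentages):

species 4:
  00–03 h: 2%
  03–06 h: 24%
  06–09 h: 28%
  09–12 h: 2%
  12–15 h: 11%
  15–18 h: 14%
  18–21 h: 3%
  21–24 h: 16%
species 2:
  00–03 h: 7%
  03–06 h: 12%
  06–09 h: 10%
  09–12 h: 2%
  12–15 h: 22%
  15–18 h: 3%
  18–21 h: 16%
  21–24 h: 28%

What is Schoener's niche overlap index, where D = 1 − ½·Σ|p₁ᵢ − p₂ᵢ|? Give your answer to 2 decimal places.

Convert percentages to proportions (divide by 100).
Σ|p₁ᵢ − p₂ᵢ| = 0.05 + 0.12 + 0.18 + 0.00 + 0.11 + 0.11 + 0.13 + 0.12 = 0.82
D = 1 − ½ × 0.82 = 1 − 0.410 = 0.5900

0.59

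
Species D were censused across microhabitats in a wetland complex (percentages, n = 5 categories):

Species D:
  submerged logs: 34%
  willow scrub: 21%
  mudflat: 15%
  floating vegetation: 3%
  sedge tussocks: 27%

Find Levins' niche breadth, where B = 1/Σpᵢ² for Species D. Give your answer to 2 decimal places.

3.91

Convert percentages to proportions (divide by 100).
Σpᵢ² = 0.34² + 0.21² + 0.15² + 0.03² + 0.27² = 0.1156 + 0.0441 + 0.0225 + 0.0009 + 0.0729 = 0.2560
B = 1 / 0.2560 = 3.9063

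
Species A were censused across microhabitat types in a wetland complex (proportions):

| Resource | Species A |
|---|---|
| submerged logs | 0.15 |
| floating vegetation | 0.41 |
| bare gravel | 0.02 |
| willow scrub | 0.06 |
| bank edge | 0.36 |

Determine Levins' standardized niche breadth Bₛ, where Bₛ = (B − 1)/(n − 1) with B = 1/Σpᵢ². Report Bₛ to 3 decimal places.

Σpᵢ² = 0.15² + 0.41² + 0.02² + 0.06² + 0.36² = 0.0225 + 0.1681 + 0.0004 + 0.0036 + 0.1296 = 0.3242
B = 1 / 0.3242 = 3.08452
Bₛ = (B − 1)/(n − 1) = (3.08452 − 1)/(5 − 1) = 2.08452/4 = 0.52113

0.521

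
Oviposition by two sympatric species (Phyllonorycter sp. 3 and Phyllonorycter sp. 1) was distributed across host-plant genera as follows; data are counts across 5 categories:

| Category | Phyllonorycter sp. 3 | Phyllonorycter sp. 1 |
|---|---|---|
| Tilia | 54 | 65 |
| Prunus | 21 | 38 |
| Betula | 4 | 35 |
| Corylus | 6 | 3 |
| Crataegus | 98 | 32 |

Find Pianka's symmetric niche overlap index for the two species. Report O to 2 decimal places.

Proportions for Phyllonorycter sp. 3 (n=183): 54/183=0.2951, 21/183=0.1148, 4/183=0.0219, 6/183=0.0328, 98/183=0.5355
Proportions for Phyllonorycter sp. 1 (n=173): 65/173=0.3757, 38/173=0.2197, 35/173=0.2023, 3/173=0.0173, 32/173=0.1850
Σ p₁ᵢp₂ᵢ = 0.110869 + 0.025222 + 0.004430 + 0.000567 + 0.099068 = 0.240156
Σp_1ᵢ² = 0.2951² + 0.1148² + 0.0219² + 0.0328² + 0.5355² = 0.087084 + 0.013179 + 0.000480 + 0.001076 + 0.286760 = 0.388579
Σp_2ᵢ² = 0.3757² + 0.2197² + 0.2023² + 0.0173² + 0.1850² = 0.141150 + 0.048268 + 0.040925 + 0.000299 + 0.034225 = 0.264867
O = 0.240156 / √(0.388579 × 0.264867) = 0.240156 / 0.3208142 = 0.7486

0.75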